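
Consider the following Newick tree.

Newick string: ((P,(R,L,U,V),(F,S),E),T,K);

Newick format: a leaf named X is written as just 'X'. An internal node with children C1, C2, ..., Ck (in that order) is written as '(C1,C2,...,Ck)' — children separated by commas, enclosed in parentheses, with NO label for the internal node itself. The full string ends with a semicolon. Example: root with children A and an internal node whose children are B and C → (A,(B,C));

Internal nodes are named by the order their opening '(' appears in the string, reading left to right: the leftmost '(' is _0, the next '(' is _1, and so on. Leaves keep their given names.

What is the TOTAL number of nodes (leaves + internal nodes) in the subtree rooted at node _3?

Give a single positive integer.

Answer: 3

Derivation:
Newick: ((P,(R,L,U,V),(F,S),E),T,K);
Locate _3: it is the '(' at position 14 (the 4th '(' reading left to right).
Query: subtree rooted at _3
_3: subtree_size = 1 + 2
  F: subtree_size = 1 + 0
  S: subtree_size = 1 + 0
Total subtree size of _3: 3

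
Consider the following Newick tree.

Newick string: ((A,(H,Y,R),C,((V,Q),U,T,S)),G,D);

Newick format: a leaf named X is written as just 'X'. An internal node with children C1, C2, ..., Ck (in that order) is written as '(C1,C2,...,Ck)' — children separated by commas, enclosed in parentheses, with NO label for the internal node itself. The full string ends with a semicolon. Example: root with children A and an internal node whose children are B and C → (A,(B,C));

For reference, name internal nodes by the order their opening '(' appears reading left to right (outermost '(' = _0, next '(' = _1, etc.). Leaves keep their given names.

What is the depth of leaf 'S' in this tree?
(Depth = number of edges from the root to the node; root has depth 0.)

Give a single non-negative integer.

Newick: ((A,(H,Y,R),C,((V,Q),U,T,S)),G,D);
Naming internals by '(' encounter order: outermost '(' = _0, next = _1, ...
Query node: S
Path from root: _0 -> _1 -> _3 -> S
Depth of S: 3 (number of edges from root)

Answer: 3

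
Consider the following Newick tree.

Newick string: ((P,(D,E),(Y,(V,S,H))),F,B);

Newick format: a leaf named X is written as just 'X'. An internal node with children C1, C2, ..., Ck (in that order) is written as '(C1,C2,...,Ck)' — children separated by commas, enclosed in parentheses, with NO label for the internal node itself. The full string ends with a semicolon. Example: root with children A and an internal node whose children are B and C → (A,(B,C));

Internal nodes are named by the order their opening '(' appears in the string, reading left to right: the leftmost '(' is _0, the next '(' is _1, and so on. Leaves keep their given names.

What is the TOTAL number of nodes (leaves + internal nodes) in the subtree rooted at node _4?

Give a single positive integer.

Newick: ((P,(D,E),(Y,(V,S,H))),F,B);
Locate _4: it is the '(' at position 13 (the 5th '(' reading left to right).
Query: subtree rooted at _4
_4: subtree_size = 1 + 3
  V: subtree_size = 1 + 0
  S: subtree_size = 1 + 0
  H: subtree_size = 1 + 0
Total subtree size of _4: 4

Answer: 4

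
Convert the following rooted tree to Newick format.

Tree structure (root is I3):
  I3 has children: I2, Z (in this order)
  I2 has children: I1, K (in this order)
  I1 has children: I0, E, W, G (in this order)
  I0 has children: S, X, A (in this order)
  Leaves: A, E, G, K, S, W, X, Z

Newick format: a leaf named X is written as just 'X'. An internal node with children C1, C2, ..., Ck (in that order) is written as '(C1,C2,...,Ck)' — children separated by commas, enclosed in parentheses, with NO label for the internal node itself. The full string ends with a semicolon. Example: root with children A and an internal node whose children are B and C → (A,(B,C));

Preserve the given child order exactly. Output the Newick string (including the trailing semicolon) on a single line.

internal I3 with children ['I2', 'Z']
  internal I2 with children ['I1', 'K']
    internal I1 with children ['I0', 'E', 'W', 'G']
      internal I0 with children ['S', 'X', 'A']
        leaf 'S' → 'S'
        leaf 'X' → 'X'
        leaf 'A' → 'A'
      → '(S,X,A)'
      leaf 'E' → 'E'
      leaf 'W' → 'W'
      leaf 'G' → 'G'
    → '((S,X,A),E,W,G)'
    leaf 'K' → 'K'
  → '(((S,X,A),E,W,G),K)'
  leaf 'Z' → 'Z'
→ '((((S,X,A),E,W,G),K),Z)'
Final: ((((S,X,A),E,W,G),K),Z);

Answer: ((((S,X,A),E,W,G),K),Z);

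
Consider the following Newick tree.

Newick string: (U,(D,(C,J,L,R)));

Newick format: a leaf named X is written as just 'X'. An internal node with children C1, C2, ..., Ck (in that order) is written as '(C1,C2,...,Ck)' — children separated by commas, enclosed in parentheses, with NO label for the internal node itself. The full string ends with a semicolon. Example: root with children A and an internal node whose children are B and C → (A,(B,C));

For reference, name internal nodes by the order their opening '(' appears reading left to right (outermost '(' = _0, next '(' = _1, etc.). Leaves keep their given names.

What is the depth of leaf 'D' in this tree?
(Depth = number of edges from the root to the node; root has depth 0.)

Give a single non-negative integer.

Answer: 2

Derivation:
Newick: (U,(D,(C,J,L,R)));
Naming internals by '(' encounter order: outermost '(' = _0, next = _1, ...
Query node: D
Path from root: _0 -> _1 -> D
Depth of D: 2 (number of edges from root)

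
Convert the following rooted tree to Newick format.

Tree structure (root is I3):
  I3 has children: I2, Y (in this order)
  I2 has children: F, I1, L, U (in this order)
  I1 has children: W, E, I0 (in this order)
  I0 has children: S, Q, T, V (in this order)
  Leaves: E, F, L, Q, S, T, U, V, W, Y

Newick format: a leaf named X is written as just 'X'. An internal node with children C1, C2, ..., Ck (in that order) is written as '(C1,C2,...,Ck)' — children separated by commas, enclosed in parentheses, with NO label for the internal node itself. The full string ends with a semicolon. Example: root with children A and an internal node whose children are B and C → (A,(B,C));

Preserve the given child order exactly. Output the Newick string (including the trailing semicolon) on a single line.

internal I3 with children ['I2', 'Y']
  internal I2 with children ['F', 'I1', 'L', 'U']
    leaf 'F' → 'F'
    internal I1 with children ['W', 'E', 'I0']
      leaf 'W' → 'W'
      leaf 'E' → 'E'
      internal I0 with children ['S', 'Q', 'T', 'V']
        leaf 'S' → 'S'
        leaf 'Q' → 'Q'
        leaf 'T' → 'T'
        leaf 'V' → 'V'
      → '(S,Q,T,V)'
    → '(W,E,(S,Q,T,V))'
    leaf 'L' → 'L'
    leaf 'U' → 'U'
  → '(F,(W,E,(S,Q,T,V)),L,U)'
  leaf 'Y' → 'Y'
→ '((F,(W,E,(S,Q,T,V)),L,U),Y)'
Final: ((F,(W,E,(S,Q,T,V)),L,U),Y);

Answer: ((F,(W,E,(S,Q,T,V)),L,U),Y);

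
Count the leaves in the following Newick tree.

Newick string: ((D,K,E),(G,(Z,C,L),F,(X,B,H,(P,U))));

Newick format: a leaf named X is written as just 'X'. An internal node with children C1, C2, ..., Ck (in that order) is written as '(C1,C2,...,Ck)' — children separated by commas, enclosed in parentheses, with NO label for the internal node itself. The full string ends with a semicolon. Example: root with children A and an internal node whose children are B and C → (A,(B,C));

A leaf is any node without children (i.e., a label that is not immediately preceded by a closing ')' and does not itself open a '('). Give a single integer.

Answer: 13

Derivation:
Newick: ((D,K,E),(G,(Z,C,L),F,(X,B,H,(P,U))));
Scan left-to-right; a leaf is any maximal label run not followed by '(':
  pos 2: leaf 'D' → count = 1
  pos 4: leaf 'K' → count = 2
  pos 6: leaf 'E' → count = 3
  pos 10: leaf 'G' → count = 4
  pos 13: leaf 'Z' → count = 5
  pos 15: leaf 'C' → count = 6
  pos 17: leaf 'L' → count = 7
  pos 20: leaf 'F' → count = 8
  pos 23: leaf 'X' → count = 9
  pos 25: leaf 'B' → count = 10
  pos 27: leaf 'H' → count = 11
  pos 30: leaf 'P' → count = 12
  pos 32: leaf 'U' → count = 13
Total leaves: 13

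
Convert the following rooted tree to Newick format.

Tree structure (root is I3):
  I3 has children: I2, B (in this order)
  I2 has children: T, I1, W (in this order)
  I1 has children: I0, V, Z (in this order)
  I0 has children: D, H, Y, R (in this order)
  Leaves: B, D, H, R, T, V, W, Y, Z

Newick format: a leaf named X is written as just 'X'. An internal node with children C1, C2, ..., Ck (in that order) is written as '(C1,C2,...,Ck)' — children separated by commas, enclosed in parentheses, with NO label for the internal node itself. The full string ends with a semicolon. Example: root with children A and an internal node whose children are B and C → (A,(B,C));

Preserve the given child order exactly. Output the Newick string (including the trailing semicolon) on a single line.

internal I3 with children ['I2', 'B']
  internal I2 with children ['T', 'I1', 'W']
    leaf 'T' → 'T'
    internal I1 with children ['I0', 'V', 'Z']
      internal I0 with children ['D', 'H', 'Y', 'R']
        leaf 'D' → 'D'
        leaf 'H' → 'H'
        leaf 'Y' → 'Y'
        leaf 'R' → 'R'
      → '(D,H,Y,R)'
      leaf 'V' → 'V'
      leaf 'Z' → 'Z'
    → '((D,H,Y,R),V,Z)'
    leaf 'W' → 'W'
  → '(T,((D,H,Y,R),V,Z),W)'
  leaf 'B' → 'B'
→ '((T,((D,H,Y,R),V,Z),W),B)'
Final: ((T,((D,H,Y,R),V,Z),W),B);

Answer: ((T,((D,H,Y,R),V,Z),W),B);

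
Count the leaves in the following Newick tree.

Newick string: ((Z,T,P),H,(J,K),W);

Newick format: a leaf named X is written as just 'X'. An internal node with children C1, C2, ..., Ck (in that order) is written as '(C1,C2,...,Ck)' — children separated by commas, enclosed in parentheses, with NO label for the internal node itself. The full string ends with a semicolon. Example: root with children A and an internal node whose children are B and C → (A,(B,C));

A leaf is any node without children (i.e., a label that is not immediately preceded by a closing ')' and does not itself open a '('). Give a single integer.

Newick: ((Z,T,P),H,(J,K),W);
Scan left-to-right; a leaf is any maximal label run not followed by '(':
  pos 2: leaf 'Z' → count = 1
  pos 4: leaf 'T' → count = 2
  pos 6: leaf 'P' → count = 3
  pos 9: leaf 'H' → count = 4
  pos 12: leaf 'J' → count = 5
  pos 14: leaf 'K' → count = 6
  pos 17: leaf 'W' → count = 7
Total leaves: 7

Answer: 7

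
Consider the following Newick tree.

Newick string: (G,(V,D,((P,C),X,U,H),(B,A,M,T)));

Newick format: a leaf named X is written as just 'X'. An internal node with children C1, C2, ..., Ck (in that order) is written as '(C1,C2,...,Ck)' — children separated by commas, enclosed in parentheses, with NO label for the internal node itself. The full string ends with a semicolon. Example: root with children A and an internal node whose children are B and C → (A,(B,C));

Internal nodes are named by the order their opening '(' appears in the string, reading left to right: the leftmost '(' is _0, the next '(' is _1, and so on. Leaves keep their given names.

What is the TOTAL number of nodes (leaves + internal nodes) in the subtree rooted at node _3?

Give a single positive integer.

Newick: (G,(V,D,((P,C),X,U,H),(B,A,M,T)));
Locate _3: it is the '(' at position 9 (the 4th '(' reading left to right).
Query: subtree rooted at _3
_3: subtree_size = 1 + 2
  P: subtree_size = 1 + 0
  C: subtree_size = 1 + 0
Total subtree size of _3: 3

Answer: 3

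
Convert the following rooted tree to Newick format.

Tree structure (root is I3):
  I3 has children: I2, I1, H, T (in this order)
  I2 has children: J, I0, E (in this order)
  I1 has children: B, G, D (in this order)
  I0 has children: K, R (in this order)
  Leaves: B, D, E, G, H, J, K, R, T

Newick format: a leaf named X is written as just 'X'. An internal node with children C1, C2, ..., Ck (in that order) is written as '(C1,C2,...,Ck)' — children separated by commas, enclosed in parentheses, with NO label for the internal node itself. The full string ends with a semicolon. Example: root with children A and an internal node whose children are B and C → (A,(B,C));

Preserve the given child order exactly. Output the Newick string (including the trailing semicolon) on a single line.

Answer: ((J,(K,R),E),(B,G,D),H,T);

Derivation:
internal I3 with children ['I2', 'I1', 'H', 'T']
  internal I2 with children ['J', 'I0', 'E']
    leaf 'J' → 'J'
    internal I0 with children ['K', 'R']
      leaf 'K' → 'K'
      leaf 'R' → 'R'
    → '(K,R)'
    leaf 'E' → 'E'
  → '(J,(K,R),E)'
  internal I1 with children ['B', 'G', 'D']
    leaf 'B' → 'B'
    leaf 'G' → 'G'
    leaf 'D' → 'D'
  → '(B,G,D)'
  leaf 'H' → 'H'
  leaf 'T' → 'T'
→ '((J,(K,R),E),(B,G,D),H,T)'
Final: ((J,(K,R),E),(B,G,D),H,T);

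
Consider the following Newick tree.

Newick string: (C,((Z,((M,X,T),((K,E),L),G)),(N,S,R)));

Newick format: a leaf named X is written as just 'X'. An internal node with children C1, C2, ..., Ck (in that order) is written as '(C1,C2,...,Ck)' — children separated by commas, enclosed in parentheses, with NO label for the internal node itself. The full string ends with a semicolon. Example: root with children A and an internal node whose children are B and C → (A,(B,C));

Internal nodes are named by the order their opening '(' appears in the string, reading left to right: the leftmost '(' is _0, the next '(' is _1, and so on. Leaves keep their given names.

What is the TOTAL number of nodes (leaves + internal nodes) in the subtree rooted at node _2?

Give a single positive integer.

Newick: (C,((Z,((M,X,T),((K,E),L),G)),(N,S,R)));
Locate _2: it is the '(' at position 4 (the 3rd '(' reading left to right).
Query: subtree rooted at _2
_2: subtree_size = 1 + 12
  Z: subtree_size = 1 + 0
  _3: subtree_size = 1 + 10
    _4: subtree_size = 1 + 3
      M: subtree_size = 1 + 0
      X: subtree_size = 1 + 0
      T: subtree_size = 1 + 0
    _5: subtree_size = 1 + 4
      _6: subtree_size = 1 + 2
        K: subtree_size = 1 + 0
        E: subtree_size = 1 + 0
      L: subtree_size = 1 + 0
    G: subtree_size = 1 + 0
Total subtree size of _2: 13

Answer: 13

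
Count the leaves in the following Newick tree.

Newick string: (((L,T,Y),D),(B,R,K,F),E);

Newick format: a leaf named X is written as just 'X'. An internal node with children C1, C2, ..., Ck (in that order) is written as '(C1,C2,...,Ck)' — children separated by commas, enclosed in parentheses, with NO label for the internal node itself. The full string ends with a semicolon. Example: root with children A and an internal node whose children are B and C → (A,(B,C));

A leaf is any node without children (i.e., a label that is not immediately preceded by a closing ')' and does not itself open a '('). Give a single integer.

Answer: 9

Derivation:
Newick: (((L,T,Y),D),(B,R,K,F),E);
Scan left-to-right; a leaf is any maximal label run not followed by '(':
  pos 3: leaf 'L' → count = 1
  pos 5: leaf 'T' → count = 2
  pos 7: leaf 'Y' → count = 3
  pos 10: leaf 'D' → count = 4
  pos 14: leaf 'B' → count = 5
  pos 16: leaf 'R' → count = 6
  pos 18: leaf 'K' → count = 7
  pos 20: leaf 'F' → count = 8
  pos 23: leaf 'E' → count = 9
Total leaves: 9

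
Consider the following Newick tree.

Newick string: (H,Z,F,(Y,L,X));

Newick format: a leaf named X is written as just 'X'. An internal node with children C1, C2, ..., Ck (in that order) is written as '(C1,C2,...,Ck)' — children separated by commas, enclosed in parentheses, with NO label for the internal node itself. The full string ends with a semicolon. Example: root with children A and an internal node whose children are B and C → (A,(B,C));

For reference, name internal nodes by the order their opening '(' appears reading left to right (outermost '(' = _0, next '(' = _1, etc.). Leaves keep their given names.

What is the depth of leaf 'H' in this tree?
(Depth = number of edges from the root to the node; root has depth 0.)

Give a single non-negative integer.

Answer: 1

Derivation:
Newick: (H,Z,F,(Y,L,X));
Naming internals by '(' encounter order: outermost '(' = _0, next = _1, ...
Query node: H
Path from root: _0 -> H
Depth of H: 1 (number of edges from root)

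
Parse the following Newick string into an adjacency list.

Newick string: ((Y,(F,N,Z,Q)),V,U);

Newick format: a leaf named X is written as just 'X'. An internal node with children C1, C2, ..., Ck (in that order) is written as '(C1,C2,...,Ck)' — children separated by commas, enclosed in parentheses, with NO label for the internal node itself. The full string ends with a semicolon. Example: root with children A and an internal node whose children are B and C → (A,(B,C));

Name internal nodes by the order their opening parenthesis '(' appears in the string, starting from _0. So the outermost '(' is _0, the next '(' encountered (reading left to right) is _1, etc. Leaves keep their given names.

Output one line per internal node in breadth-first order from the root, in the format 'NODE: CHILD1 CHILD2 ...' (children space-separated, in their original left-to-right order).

Answer: _0: _1 V U
_1: Y _2
_2: F N Z Q

Derivation:
Input: ((Y,(F,N,Z,Q)),V,U);
Scanning left-to-right, naming '(' by encounter order:
  pos 0: '(' -> open internal node _0 (depth 1)
  pos 1: '(' -> open internal node _1 (depth 2)
  pos 4: '(' -> open internal node _2 (depth 3)
  pos 12: ')' -> close internal node _2 (now at depth 2)
  pos 13: ')' -> close internal node _1 (now at depth 1)
  pos 18: ')' -> close internal node _0 (now at depth 0)
Total internal nodes: 3
BFS adjacency from root:
  _0: _1 V U
  _1: Y _2
  _2: F N Z Q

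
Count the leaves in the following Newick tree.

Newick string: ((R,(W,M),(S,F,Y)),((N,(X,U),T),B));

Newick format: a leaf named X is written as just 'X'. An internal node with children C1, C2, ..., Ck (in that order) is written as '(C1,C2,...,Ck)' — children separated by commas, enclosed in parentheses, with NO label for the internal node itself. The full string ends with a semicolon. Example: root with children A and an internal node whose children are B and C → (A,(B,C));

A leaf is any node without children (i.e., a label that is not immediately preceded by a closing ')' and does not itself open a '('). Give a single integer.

Newick: ((R,(W,M),(S,F,Y)),((N,(X,U),T),B));
Scan left-to-right; a leaf is any maximal label run not followed by '(':
  pos 2: leaf 'R' → count = 1
  pos 5: leaf 'W' → count = 2
  pos 7: leaf 'M' → count = 3
  pos 11: leaf 'S' → count = 4
  pos 13: leaf 'F' → count = 5
  pos 15: leaf 'Y' → count = 6
  pos 21: leaf 'N' → count = 7
  pos 24: leaf 'X' → count = 8
  pos 26: leaf 'U' → count = 9
  pos 29: leaf 'T' → count = 10
  pos 32: leaf 'B' → count = 11
Total leaves: 11

Answer: 11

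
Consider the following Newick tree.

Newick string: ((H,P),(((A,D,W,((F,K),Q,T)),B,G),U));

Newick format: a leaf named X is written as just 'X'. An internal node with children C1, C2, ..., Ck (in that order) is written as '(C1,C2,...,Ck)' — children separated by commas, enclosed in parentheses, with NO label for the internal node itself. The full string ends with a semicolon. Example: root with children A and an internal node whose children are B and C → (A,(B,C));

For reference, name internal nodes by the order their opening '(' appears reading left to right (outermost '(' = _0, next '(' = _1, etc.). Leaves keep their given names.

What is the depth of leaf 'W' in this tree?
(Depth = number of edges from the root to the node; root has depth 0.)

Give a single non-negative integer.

Newick: ((H,P),(((A,D,W,((F,K),Q,T)),B,G),U));
Naming internals by '(' encounter order: outermost '(' = _0, next = _1, ...
Query node: W
Path from root: _0 -> _2 -> _3 -> _4 -> W
Depth of W: 4 (number of edges from root)

Answer: 4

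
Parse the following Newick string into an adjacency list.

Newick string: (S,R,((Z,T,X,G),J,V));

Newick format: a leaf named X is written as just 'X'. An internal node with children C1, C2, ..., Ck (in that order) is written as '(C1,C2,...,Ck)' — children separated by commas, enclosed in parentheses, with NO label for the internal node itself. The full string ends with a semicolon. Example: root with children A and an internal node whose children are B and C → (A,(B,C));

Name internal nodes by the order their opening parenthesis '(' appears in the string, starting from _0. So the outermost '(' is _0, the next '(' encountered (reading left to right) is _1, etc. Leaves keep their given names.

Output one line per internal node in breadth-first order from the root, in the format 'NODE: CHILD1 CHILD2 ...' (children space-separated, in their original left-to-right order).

Input: (S,R,((Z,T,X,G),J,V));
Scanning left-to-right, naming '(' by encounter order:
  pos 0: '(' -> open internal node _0 (depth 1)
  pos 5: '(' -> open internal node _1 (depth 2)
  pos 6: '(' -> open internal node _2 (depth 3)
  pos 14: ')' -> close internal node _2 (now at depth 2)
  pos 19: ')' -> close internal node _1 (now at depth 1)
  pos 20: ')' -> close internal node _0 (now at depth 0)
Total internal nodes: 3
BFS adjacency from root:
  _0: S R _1
  _1: _2 J V
  _2: Z T X G

Answer: _0: S R _1
_1: _2 J V
_2: Z T X G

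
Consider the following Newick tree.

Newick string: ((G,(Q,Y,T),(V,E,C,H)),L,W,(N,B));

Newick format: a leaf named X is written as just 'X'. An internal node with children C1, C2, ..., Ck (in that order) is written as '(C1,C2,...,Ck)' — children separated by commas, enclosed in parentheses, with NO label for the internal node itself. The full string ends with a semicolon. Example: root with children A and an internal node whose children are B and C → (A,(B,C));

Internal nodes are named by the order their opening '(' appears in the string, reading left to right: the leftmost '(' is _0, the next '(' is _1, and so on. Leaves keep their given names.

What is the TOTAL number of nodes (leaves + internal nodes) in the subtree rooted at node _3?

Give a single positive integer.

Newick: ((G,(Q,Y,T),(V,E,C,H)),L,W,(N,B));
Locate _3: it is the '(' at position 12 (the 4th '(' reading left to right).
Query: subtree rooted at _3
_3: subtree_size = 1 + 4
  V: subtree_size = 1 + 0
  E: subtree_size = 1 + 0
  C: subtree_size = 1 + 0
  H: subtree_size = 1 + 0
Total subtree size of _3: 5

Answer: 5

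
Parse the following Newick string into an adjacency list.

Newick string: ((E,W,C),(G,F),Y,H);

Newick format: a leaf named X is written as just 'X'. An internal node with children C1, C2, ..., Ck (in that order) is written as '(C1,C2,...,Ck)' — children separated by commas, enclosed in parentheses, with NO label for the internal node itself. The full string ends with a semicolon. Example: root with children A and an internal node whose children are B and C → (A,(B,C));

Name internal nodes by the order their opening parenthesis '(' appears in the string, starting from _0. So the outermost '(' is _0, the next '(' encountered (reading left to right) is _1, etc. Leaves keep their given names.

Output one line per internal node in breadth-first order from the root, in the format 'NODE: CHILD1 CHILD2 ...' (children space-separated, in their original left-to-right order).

Answer: _0: _1 _2 Y H
_1: E W C
_2: G F

Derivation:
Input: ((E,W,C),(G,F),Y,H);
Scanning left-to-right, naming '(' by encounter order:
  pos 0: '(' -> open internal node _0 (depth 1)
  pos 1: '(' -> open internal node _1 (depth 2)
  pos 7: ')' -> close internal node _1 (now at depth 1)
  pos 9: '(' -> open internal node _2 (depth 2)
  pos 13: ')' -> close internal node _2 (now at depth 1)
  pos 18: ')' -> close internal node _0 (now at depth 0)
Total internal nodes: 3
BFS adjacency from root:
  _0: _1 _2 Y H
  _1: E W C
  _2: G F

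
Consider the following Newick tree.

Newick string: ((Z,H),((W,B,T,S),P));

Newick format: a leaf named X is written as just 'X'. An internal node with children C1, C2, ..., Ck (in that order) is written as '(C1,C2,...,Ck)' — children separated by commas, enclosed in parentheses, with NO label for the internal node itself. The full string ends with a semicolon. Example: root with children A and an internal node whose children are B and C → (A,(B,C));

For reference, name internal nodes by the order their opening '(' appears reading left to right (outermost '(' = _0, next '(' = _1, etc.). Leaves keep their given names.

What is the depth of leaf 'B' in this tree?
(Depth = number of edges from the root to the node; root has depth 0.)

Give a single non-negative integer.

Answer: 3

Derivation:
Newick: ((Z,H),((W,B,T,S),P));
Naming internals by '(' encounter order: outermost '(' = _0, next = _1, ...
Query node: B
Path from root: _0 -> _2 -> _3 -> B
Depth of B: 3 (number of edges from root)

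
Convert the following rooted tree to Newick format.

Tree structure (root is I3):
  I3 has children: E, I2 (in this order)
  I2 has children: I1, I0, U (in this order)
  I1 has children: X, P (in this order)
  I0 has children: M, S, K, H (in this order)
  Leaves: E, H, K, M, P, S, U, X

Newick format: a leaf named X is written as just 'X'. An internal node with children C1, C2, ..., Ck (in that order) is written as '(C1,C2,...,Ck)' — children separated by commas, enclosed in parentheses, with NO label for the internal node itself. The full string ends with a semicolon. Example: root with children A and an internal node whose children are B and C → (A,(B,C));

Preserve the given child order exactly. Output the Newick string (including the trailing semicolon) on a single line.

internal I3 with children ['E', 'I2']
  leaf 'E' → 'E'
  internal I2 with children ['I1', 'I0', 'U']
    internal I1 with children ['X', 'P']
      leaf 'X' → 'X'
      leaf 'P' → 'P'
    → '(X,P)'
    internal I0 with children ['M', 'S', 'K', 'H']
      leaf 'M' → 'M'
      leaf 'S' → 'S'
      leaf 'K' → 'K'
      leaf 'H' → 'H'
    → '(M,S,K,H)'
    leaf 'U' → 'U'
  → '((X,P),(M,S,K,H),U)'
→ '(E,((X,P),(M,S,K,H),U))'
Final: (E,((X,P),(M,S,K,H),U));

Answer: (E,((X,P),(M,S,K,H),U));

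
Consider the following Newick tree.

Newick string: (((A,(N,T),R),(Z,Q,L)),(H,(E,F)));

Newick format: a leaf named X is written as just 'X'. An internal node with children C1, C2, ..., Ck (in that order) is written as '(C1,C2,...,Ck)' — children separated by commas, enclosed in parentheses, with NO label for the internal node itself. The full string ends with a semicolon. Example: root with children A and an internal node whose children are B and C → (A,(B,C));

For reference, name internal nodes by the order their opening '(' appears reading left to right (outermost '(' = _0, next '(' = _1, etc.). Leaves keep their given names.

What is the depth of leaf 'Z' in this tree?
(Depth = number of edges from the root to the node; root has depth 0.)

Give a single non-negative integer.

Answer: 3

Derivation:
Newick: (((A,(N,T),R),(Z,Q,L)),(H,(E,F)));
Naming internals by '(' encounter order: outermost '(' = _0, next = _1, ...
Query node: Z
Path from root: _0 -> _1 -> _4 -> Z
Depth of Z: 3 (number of edges from root)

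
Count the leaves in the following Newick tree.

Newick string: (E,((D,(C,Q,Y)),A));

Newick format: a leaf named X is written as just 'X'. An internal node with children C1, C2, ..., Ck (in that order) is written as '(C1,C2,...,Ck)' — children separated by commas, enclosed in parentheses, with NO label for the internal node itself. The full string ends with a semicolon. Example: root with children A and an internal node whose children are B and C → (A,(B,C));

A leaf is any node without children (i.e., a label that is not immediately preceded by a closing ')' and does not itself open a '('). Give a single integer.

Answer: 6

Derivation:
Newick: (E,((D,(C,Q,Y)),A));
Scan left-to-right; a leaf is any maximal label run not followed by '(':
  pos 1: leaf 'E' → count = 1
  pos 5: leaf 'D' → count = 2
  pos 8: leaf 'C' → count = 3
  pos 10: leaf 'Q' → count = 4
  pos 12: leaf 'Y' → count = 5
  pos 16: leaf 'A' → count = 6
Total leaves: 6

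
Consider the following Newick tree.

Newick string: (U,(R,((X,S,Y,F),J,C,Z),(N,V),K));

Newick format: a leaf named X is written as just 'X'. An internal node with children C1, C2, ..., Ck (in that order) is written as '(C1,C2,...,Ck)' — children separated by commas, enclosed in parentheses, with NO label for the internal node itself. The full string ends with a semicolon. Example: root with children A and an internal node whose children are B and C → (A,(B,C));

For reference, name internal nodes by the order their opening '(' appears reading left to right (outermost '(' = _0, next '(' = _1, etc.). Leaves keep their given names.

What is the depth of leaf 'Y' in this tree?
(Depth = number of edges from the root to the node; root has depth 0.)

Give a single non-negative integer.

Answer: 4

Derivation:
Newick: (U,(R,((X,S,Y,F),J,C,Z),(N,V),K));
Naming internals by '(' encounter order: outermost '(' = _0, next = _1, ...
Query node: Y
Path from root: _0 -> _1 -> _2 -> _3 -> Y
Depth of Y: 4 (number of edges from root)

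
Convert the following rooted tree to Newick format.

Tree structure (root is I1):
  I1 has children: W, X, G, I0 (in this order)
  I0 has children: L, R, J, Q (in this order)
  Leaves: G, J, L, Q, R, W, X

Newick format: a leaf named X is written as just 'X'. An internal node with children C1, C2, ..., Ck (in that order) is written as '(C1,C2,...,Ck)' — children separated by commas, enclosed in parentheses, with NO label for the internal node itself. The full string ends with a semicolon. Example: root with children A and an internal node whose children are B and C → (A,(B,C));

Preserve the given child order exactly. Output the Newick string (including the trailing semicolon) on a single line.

internal I1 with children ['W', 'X', 'G', 'I0']
  leaf 'W' → 'W'
  leaf 'X' → 'X'
  leaf 'G' → 'G'
  internal I0 with children ['L', 'R', 'J', 'Q']
    leaf 'L' → 'L'
    leaf 'R' → 'R'
    leaf 'J' → 'J'
    leaf 'Q' → 'Q'
  → '(L,R,J,Q)'
→ '(W,X,G,(L,R,J,Q))'
Final: (W,X,G,(L,R,J,Q));

Answer: (W,X,G,(L,R,J,Q));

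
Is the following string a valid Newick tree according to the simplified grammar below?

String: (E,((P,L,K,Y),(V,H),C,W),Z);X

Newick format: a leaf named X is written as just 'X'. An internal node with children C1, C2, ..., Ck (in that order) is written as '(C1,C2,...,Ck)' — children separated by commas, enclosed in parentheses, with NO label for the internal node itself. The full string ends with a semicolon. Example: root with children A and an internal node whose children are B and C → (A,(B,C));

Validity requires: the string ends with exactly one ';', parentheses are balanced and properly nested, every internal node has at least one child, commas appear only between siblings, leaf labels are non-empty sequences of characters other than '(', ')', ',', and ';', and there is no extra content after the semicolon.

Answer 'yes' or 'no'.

Answer: no

Derivation:
Input: (E,((P,L,K,Y),(V,H),C,W),Z);X
Paren balance: 4 '(' vs 4 ')' OK
Ends with single ';': False
Full parse: FAILS (must end with ;)
Valid: False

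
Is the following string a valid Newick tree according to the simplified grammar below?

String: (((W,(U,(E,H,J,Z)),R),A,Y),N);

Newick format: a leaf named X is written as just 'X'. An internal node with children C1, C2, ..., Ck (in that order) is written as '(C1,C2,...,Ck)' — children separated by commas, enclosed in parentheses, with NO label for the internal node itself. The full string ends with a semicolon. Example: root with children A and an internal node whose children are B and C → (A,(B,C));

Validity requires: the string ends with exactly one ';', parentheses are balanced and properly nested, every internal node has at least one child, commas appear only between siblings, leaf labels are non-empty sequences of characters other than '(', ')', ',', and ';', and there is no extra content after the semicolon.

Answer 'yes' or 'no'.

Input: (((W,(U,(E,H,J,Z)),R),A,Y),N);
Paren balance: 5 '(' vs 5 ')' OK
Ends with single ';': True
Full parse: OK
Valid: True

Answer: yes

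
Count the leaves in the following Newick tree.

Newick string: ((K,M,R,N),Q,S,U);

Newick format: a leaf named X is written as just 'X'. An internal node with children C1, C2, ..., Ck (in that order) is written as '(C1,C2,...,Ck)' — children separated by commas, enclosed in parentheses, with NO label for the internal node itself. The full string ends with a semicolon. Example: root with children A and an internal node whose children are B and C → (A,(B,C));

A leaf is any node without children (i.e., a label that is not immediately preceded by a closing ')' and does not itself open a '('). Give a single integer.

Answer: 7

Derivation:
Newick: ((K,M,R,N),Q,S,U);
Scan left-to-right; a leaf is any maximal label run not followed by '(':
  pos 2: leaf 'K' → count = 1
  pos 4: leaf 'M' → count = 2
  pos 6: leaf 'R' → count = 3
  pos 8: leaf 'N' → count = 4
  pos 11: leaf 'Q' → count = 5
  pos 13: leaf 'S' → count = 6
  pos 15: leaf 'U' → count = 7
Total leaves: 7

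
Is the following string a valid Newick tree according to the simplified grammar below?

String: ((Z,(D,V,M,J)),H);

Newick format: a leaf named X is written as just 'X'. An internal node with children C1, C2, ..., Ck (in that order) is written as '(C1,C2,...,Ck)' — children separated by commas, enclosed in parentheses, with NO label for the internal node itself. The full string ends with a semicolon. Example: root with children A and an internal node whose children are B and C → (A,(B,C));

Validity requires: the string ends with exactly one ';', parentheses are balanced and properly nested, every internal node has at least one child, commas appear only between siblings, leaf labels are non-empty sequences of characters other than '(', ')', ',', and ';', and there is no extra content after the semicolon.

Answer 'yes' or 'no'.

Answer: yes

Derivation:
Input: ((Z,(D,V,M,J)),H);
Paren balance: 3 '(' vs 3 ')' OK
Ends with single ';': True
Full parse: OK
Valid: True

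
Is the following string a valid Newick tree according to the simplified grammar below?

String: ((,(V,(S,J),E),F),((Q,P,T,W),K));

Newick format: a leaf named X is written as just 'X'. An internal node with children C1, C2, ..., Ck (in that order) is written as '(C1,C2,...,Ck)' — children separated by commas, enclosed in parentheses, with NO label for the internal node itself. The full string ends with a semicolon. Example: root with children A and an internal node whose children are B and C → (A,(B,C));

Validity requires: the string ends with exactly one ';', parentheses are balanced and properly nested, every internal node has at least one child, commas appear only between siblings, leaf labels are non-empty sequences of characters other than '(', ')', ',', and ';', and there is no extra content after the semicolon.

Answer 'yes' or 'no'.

Answer: no

Derivation:
Input: ((,(V,(S,J),E),F),((Q,P,T,W),K));
Paren balance: 6 '(' vs 6 ')' OK
Ends with single ';': True
Full parse: FAILS (empty leaf label at pos 2)
Valid: False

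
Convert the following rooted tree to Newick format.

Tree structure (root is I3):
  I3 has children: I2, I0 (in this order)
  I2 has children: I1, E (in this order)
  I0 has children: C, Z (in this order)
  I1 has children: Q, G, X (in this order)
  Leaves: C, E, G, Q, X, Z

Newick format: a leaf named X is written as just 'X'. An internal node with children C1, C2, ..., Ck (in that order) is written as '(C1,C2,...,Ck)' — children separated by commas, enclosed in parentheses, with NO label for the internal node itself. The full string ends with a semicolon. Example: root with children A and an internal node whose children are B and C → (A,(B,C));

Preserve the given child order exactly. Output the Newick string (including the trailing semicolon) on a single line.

internal I3 with children ['I2', 'I0']
  internal I2 with children ['I1', 'E']
    internal I1 with children ['Q', 'G', 'X']
      leaf 'Q' → 'Q'
      leaf 'G' → 'G'
      leaf 'X' → 'X'
    → '(Q,G,X)'
    leaf 'E' → 'E'
  → '((Q,G,X),E)'
  internal I0 with children ['C', 'Z']
    leaf 'C' → 'C'
    leaf 'Z' → 'Z'
  → '(C,Z)'
→ '(((Q,G,X),E),(C,Z))'
Final: (((Q,G,X),E),(C,Z));

Answer: (((Q,G,X),E),(C,Z));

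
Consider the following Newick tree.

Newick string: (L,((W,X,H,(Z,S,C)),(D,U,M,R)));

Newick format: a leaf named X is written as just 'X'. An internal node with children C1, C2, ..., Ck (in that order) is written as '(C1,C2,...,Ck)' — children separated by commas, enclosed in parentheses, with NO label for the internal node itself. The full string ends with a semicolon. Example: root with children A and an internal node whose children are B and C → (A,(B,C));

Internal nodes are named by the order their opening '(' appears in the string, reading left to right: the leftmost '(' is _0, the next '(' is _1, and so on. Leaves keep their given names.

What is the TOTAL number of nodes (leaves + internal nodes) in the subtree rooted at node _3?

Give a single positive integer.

Newick: (L,((W,X,H,(Z,S,C)),(D,U,M,R)));
Locate _3: it is the '(' at position 11 (the 4th '(' reading left to right).
Query: subtree rooted at _3
_3: subtree_size = 1 + 3
  Z: subtree_size = 1 + 0
  S: subtree_size = 1 + 0
  C: subtree_size = 1 + 0
Total subtree size of _3: 4

Answer: 4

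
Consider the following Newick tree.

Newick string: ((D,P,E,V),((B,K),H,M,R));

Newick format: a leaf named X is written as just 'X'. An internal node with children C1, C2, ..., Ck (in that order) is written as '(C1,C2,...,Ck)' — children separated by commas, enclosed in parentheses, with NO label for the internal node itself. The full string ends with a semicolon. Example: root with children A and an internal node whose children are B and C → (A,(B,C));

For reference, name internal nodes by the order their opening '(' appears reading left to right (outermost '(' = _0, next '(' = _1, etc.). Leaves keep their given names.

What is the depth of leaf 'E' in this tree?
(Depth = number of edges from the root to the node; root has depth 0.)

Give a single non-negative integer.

Answer: 2

Derivation:
Newick: ((D,P,E,V),((B,K),H,M,R));
Naming internals by '(' encounter order: outermost '(' = _0, next = _1, ...
Query node: E
Path from root: _0 -> _1 -> E
Depth of E: 2 (number of edges from root)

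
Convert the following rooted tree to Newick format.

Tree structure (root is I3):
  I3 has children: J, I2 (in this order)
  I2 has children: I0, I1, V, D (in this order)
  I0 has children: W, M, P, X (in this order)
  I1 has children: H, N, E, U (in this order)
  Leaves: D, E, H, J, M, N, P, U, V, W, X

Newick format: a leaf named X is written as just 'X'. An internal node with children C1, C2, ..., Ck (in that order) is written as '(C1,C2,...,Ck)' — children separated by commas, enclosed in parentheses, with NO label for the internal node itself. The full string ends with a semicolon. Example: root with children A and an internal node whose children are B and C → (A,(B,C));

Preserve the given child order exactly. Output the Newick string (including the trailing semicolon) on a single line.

Answer: (J,((W,M,P,X),(H,N,E,U),V,D));

Derivation:
internal I3 with children ['J', 'I2']
  leaf 'J' → 'J'
  internal I2 with children ['I0', 'I1', 'V', 'D']
    internal I0 with children ['W', 'M', 'P', 'X']
      leaf 'W' → 'W'
      leaf 'M' → 'M'
      leaf 'P' → 'P'
      leaf 'X' → 'X'
    → '(W,M,P,X)'
    internal I1 with children ['H', 'N', 'E', 'U']
      leaf 'H' → 'H'
      leaf 'N' → 'N'
      leaf 'E' → 'E'
      leaf 'U' → 'U'
    → '(H,N,E,U)'
    leaf 'V' → 'V'
    leaf 'D' → 'D'
  → '((W,M,P,X),(H,N,E,U),V,D)'
→ '(J,((W,M,P,X),(H,N,E,U),V,D))'
Final: (J,((W,M,P,X),(H,N,E,U),V,D));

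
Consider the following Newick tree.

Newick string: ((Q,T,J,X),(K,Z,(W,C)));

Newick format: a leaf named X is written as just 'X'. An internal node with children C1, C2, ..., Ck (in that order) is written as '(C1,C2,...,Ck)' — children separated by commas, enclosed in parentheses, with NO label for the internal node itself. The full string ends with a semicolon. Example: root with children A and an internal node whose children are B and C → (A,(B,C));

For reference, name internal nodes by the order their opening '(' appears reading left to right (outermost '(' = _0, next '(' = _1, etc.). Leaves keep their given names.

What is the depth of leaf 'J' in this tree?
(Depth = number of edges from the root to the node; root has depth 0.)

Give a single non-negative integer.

Newick: ((Q,T,J,X),(K,Z,(W,C)));
Naming internals by '(' encounter order: outermost '(' = _0, next = _1, ...
Query node: J
Path from root: _0 -> _1 -> J
Depth of J: 2 (number of edges from root)

Answer: 2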